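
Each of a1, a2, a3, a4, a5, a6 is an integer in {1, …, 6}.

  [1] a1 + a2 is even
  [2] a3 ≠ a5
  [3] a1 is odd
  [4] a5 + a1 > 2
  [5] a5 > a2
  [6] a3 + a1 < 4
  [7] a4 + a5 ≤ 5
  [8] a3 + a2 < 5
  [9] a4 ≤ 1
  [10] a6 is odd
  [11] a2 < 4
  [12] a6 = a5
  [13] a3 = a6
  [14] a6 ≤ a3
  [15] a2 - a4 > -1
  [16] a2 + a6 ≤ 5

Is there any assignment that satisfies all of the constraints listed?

From constraints 12 and 13, a3 = a6 = a5, so a3 = a5. But constraint 2 says a3 ≠ a5. Contradiction.

Unsatisfiable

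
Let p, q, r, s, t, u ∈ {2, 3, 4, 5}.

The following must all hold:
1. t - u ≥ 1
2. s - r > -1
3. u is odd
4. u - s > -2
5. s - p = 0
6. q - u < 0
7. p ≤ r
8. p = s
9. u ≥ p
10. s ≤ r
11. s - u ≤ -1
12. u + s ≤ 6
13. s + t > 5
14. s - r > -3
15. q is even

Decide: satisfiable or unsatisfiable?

Satisfiable

The assignment p = 2, q = 2, r = 2, s = 2, t = 4, u = 3 works:
  constraint 1 holds since t - u = 1.
  constraint 2 holds since s - r = 0.
The rest check out directly.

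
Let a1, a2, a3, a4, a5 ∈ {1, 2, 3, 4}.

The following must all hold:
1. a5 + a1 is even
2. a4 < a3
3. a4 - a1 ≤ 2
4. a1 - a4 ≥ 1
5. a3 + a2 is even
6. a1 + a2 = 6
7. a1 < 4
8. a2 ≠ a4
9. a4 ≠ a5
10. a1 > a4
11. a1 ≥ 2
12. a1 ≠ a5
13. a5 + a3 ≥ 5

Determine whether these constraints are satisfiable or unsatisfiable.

Satisfiable

Take a1 = 2, a2 = 4, a3 = 4, a4 = 1, a5 = 4. Then constraint 3: a4 - a1 = -1; constraint 4: a1 - a4 = 1, and every other listed constraint is also met.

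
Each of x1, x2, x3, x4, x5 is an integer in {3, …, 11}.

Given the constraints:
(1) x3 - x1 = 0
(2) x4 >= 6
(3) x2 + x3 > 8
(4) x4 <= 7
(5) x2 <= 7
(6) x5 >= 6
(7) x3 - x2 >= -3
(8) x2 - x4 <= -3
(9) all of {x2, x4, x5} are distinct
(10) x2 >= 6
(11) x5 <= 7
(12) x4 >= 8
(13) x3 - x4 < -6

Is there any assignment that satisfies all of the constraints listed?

Unsatisfiable

Constraints 2, 4, 5, 6, 10, and 11 confine each of x2, x4, x5 to the 2 values {6, 7}.
Constraint 9 requires all 3 of them to be distinct, but only 2 values are available — impossible by the pigeonhole principle.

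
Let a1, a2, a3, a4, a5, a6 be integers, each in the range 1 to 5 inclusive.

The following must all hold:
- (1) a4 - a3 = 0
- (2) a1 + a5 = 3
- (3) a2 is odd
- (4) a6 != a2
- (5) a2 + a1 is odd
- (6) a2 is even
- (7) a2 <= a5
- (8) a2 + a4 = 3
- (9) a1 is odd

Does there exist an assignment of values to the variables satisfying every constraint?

Constraint 3 makes a2 odd and constraint 9 makes a1 odd, so a2 + a1 must be even. Constraint 5 says a2 + a1 is odd — contradiction.

Unsatisfiable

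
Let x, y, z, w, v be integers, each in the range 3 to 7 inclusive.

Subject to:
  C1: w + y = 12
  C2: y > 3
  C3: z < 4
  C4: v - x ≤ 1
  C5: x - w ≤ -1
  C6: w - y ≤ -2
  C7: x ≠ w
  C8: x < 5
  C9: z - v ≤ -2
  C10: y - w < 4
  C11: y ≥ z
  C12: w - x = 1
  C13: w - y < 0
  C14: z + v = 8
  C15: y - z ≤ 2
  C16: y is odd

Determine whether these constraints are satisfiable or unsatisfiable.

Constraints 4, 5, 6, 9, and 15 give v − z ≥ 2, z − y ≥ -2, y − w ≥ 2, w − x ≥ 1, x − v ≥ -1.
Adding all 5 inequalities: the left sides telescope to 0, and the right sides sum to 2 + (-2) + 2 + 1 + (-1) = 2. So 0 ≥ 2, which is false.

Unsatisfiable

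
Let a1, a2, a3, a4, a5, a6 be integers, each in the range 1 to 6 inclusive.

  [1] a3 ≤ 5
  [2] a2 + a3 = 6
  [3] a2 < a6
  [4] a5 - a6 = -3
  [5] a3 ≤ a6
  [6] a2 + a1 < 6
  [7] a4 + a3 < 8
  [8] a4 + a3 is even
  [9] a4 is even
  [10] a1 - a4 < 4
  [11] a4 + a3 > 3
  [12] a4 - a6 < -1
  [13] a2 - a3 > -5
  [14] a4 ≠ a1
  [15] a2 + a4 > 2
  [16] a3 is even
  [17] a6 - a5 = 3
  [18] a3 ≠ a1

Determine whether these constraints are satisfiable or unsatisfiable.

Satisfiable

Take a1 = 3, a2 = 2, a3 = 4, a4 = 2, a5 = 3, a6 = 6. Then constraint 2: a2 + a3 = 6; constraint 4: a5 - a6 = -3, and every other listed constraint is also met.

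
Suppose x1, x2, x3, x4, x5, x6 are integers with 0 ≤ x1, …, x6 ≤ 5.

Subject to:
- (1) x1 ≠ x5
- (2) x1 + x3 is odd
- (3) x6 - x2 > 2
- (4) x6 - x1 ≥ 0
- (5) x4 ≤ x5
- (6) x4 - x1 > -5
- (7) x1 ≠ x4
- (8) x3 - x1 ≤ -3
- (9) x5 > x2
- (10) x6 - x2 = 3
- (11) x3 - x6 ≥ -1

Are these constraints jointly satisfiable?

Constraints 4, 8, and 11 give x3 − x6 ≥ -1, x6 − x1 ≥ 0, x1 − x3 ≥ 3.
Adding all 3 inequalities: the left sides telescope to 0, and the right sides sum to (-1) + 0 + 3 = 2. So 0 ≥ 2, which is false.

Unsatisfiable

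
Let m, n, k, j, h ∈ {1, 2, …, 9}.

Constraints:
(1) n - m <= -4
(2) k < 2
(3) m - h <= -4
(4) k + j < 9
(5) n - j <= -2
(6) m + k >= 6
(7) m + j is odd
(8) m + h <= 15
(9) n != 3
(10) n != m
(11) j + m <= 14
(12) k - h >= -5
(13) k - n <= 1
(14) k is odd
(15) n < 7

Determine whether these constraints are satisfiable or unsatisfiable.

Unsatisfiable

Constraints 1, 3, 12, and 13 give n − k ≥ -1, k − h ≥ -5, h − m ≥ 4, m − n ≥ 4.
Adding all 4 inequalities: the left sides telescope to 0, and the right sides sum to (-1) + (-5) + 4 + 4 = 2. So 0 ≥ 2, which is false.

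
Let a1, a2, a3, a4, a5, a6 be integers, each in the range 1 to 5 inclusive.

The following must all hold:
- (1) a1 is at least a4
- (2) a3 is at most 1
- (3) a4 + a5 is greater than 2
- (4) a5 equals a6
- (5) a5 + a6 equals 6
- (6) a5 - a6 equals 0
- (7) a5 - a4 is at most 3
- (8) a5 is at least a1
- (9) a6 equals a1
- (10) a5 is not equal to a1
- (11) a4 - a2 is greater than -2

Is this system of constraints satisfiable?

From constraints 4 and 9, a5 = a6 = a1, so a5 = a1. But constraint 10 says a5 ≠ a1. Contradiction.

Unsatisfiable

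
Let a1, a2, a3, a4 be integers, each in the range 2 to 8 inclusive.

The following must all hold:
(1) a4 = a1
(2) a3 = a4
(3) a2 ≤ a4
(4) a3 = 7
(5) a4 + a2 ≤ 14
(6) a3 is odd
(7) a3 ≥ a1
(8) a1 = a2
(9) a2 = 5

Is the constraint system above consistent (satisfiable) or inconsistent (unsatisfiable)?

Unsatisfiable

Constraint 4 fixes a3 = 7 and constraint 9 fixes a2 = 5. Constraints 1, 2, and 8 give a3 = a4 = a1 = a2, so a3 = a2. But 7 ≠ 5 — contradiction.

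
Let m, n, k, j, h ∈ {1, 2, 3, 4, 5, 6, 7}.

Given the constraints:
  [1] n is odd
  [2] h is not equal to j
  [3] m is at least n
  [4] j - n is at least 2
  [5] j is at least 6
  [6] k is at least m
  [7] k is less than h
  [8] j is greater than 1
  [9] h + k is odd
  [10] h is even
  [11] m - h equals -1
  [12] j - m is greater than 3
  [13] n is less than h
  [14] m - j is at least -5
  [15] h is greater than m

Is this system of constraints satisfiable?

Satisfiable

Setting (m, n, k, j, h) = (1, 1, 1, 6, 2) satisfies everything: constraint 4: j - n = 5; constraint 11: m - h = -1, and the others follow.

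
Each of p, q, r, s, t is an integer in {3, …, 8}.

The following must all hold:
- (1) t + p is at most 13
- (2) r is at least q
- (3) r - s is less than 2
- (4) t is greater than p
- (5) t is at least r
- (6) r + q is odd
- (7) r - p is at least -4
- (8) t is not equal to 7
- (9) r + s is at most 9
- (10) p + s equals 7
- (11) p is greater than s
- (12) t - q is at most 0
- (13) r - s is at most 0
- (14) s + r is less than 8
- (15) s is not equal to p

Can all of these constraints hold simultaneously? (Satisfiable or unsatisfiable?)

Unsatisfiable

Constraints 2, 4, 11, 12, and 13 give p < t, t ≤ q, q ≤ r, r ≤ s, s < p. Chaining: p < t ≤ q ≤ r ≤ s < p, which forces p < p — impossible.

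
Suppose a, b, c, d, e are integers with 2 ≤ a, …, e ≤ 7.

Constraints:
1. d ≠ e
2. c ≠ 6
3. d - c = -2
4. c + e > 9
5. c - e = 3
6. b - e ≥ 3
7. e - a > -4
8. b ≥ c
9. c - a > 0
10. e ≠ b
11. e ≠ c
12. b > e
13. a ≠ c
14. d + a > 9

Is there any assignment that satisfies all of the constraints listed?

Try a = 6, b = 7, c = 7, d = 5, e = 4.
Check constraint 3: d - c = -2; constraint 4: c + e = 11. The remaining constraints are straightforward to verify.

Satisfiable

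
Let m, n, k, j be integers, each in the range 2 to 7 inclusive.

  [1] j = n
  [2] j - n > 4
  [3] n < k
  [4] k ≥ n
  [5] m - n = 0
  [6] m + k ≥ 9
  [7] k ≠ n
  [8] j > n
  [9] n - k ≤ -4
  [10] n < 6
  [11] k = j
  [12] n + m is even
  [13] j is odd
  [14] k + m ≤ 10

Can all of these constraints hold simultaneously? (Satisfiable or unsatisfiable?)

Unsatisfiable

From constraints 1 and 11, k = j = n, so k = n. But constraint 7 says k ≠ n. Contradiction.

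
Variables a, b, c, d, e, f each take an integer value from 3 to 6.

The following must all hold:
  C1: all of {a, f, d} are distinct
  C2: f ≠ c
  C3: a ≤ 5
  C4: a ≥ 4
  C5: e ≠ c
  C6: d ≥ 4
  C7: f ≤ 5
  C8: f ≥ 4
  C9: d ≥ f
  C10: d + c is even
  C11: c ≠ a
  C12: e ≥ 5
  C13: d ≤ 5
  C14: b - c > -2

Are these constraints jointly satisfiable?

Constraints 3, 4, 6, 7, 8, and 13 confine each of a, f, d to the 2 values {4, 5}.
Constraint 1 requires all 3 of them to be distinct, but only 2 values are available — impossible by the pigeonhole principle.

Unsatisfiable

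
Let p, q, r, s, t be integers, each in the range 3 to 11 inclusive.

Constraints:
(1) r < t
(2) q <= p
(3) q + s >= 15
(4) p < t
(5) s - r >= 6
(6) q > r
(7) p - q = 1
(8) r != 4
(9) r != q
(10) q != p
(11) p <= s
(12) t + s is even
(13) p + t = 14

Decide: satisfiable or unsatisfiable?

Satisfiable

Try p = 6, q = 5, r = 3, s = 10, t = 8.
Check constraint 3: q + s = 15; constraint 5: s - r = 7. The remaining constraints are straightforward to verify.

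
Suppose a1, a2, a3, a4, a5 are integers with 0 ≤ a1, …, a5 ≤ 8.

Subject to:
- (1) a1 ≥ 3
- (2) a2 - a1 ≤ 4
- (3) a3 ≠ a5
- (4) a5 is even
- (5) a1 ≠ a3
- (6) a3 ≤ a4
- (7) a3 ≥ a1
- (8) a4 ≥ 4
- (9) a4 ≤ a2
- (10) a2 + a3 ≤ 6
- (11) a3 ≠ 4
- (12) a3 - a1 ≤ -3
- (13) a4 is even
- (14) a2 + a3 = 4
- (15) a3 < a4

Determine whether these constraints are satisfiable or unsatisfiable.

Unsatisfiable

From constraints 8 and 9: a2 ≥ a4 ≥ 4. From constraints 1 and 7: a3 ≥ a1 ≥ 3. Hence a2 + a3 ≥ 7. But constraint 10 requires a2 + a3 ≤ 6, and 6 < 7. Contradiction.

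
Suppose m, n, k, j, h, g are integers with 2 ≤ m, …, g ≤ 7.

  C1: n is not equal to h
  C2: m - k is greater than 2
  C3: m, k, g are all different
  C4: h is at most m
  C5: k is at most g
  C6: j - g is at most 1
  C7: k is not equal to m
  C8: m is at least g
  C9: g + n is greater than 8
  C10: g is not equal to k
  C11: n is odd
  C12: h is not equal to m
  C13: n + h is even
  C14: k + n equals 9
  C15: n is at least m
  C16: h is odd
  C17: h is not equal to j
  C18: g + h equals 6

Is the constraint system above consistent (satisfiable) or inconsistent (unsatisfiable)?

Satisfiable

The assignment m = 5, n = 7, k = 2, j = 4, h = 3, g = 3 works:
  constraint 2 holds since m - k = 3.
  constraint 6 holds since j - g = 1.
  constraint 9 holds since g + n = 10.
The rest check out directly.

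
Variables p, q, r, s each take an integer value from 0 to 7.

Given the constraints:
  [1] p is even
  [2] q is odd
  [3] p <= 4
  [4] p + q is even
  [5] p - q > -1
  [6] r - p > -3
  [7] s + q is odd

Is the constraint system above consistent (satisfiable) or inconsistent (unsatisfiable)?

Constraint 1 makes p even and constraint 2 makes q odd, so p + q must be odd. Constraint 4 says p + q is even — contradiction.

Unsatisfiable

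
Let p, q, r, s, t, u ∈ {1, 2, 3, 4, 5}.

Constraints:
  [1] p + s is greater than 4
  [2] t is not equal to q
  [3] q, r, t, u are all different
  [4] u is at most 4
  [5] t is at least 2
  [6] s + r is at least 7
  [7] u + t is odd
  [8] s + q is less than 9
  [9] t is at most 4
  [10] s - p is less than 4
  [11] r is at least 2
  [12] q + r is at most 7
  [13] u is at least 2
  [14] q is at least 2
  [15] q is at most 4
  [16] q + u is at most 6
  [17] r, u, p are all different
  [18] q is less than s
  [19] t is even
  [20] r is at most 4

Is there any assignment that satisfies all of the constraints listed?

Unsatisfiable

Constraints 4, 5, 9, 11, 13, 14, 15, and 20 confine each of q, r, t, u to the 3 values {2, …, 4}.
Constraint 3 requires all 4 of them to be distinct, but only 3 values are available — impossible by the pigeonhole principle.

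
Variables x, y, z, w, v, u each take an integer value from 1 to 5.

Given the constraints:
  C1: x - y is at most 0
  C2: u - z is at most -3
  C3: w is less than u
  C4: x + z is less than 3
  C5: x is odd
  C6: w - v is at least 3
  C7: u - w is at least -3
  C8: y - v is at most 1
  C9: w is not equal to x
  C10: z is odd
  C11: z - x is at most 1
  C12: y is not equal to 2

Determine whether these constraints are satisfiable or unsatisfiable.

Unsatisfiable

Constraints 1, 2, 6, 7, 8, and 11 give v − y ≥ -1, y − x ≥ 0, x − z ≥ -1, z − u ≥ 3, u − w ≥ -3, w − v ≥ 3.
Adding all 6 inequalities: the left sides telescope to 0, and the right sides sum to (-1) + 0 + (-1) + 3 + (-3) + 3 = 1. So 0 ≥ 1, which is false.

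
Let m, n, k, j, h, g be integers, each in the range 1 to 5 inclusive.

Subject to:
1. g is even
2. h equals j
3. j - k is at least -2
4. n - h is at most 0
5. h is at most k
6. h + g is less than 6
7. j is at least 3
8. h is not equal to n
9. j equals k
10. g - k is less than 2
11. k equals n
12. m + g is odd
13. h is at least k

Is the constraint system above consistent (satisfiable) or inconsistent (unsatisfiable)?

From constraints 2, 9, and 11, h = j = k = n, so h = n. But constraint 8 says h ≠ n. Contradiction.

Unsatisfiable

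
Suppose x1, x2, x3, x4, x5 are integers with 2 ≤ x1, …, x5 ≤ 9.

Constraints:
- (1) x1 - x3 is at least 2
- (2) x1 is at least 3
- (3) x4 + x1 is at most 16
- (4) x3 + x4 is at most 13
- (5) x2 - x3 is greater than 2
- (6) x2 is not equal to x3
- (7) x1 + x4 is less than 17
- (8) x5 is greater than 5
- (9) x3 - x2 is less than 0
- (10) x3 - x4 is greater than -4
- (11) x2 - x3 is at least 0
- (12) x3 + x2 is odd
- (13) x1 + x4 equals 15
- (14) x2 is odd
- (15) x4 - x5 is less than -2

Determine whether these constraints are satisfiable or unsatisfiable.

Satisfiable

Setting (x1, x2, x3, x4, x5) = (9, 7, 4, 6, 9) satisfies everything: constraint 1: x1 - x3 = 5; constraint 3: x4 + x1 = 15; constraint 4: x3 + x4 = 10, and the others follow.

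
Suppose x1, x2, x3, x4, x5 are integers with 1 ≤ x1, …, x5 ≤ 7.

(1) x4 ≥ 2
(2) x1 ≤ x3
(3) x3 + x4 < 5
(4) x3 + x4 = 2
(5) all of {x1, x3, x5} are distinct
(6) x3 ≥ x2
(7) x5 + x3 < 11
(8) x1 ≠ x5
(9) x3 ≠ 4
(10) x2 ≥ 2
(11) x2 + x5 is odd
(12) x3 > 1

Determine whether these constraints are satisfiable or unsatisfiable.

Unsatisfiable

From constraints 6 and 10: x3 ≥ x2 ≥ 2. From constraint 1: x4 ≥ 2. Hence x3 + x4 ≥ 4. But constraint 4 requires x3 + x4 = 2, and 2 < 4. Contradiction.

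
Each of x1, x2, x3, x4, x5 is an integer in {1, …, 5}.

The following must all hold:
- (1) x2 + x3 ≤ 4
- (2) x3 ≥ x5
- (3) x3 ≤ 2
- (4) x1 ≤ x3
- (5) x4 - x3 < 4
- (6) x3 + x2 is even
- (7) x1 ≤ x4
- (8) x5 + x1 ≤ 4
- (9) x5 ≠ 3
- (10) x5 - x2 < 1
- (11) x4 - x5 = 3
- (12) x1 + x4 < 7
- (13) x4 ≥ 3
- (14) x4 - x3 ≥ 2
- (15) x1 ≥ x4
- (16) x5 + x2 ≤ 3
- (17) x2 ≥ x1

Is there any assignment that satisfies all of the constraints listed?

Unsatisfiable

From constraints 13 and 15: x1 ≥ x4 and x4 ≥ 3, so x1 ≥ 3. From constraints 3 and 4: x1 ≤ x3 and x3 ≤ 2, so x1 ≤ 2. But 2 < 3, so no value of x1 works.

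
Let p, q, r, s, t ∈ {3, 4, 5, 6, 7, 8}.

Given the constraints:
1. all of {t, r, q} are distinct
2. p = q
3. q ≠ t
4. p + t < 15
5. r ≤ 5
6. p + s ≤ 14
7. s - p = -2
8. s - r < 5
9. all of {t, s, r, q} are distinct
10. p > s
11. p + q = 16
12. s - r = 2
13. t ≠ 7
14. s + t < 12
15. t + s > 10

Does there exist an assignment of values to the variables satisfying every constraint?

Satisfiable

Take p = 8, q = 8, r = 4, s = 6, t = 5. Then constraint 4: p + t = 13; constraint 6: p + s = 14; constraint 7: s - p = -2, and every other listed constraint is also met.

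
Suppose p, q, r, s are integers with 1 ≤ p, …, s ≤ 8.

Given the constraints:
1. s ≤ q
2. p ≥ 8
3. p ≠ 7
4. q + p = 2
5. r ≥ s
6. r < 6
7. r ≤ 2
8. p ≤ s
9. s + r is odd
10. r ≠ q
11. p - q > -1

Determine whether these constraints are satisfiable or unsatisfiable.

Unsatisfiable

From constraints 2 and 8: s ≥ p and p ≥ 8, so s ≥ 8. From constraints 5 and 7: s ≤ r and r ≤ 2, so s ≤ 2. But 2 < 8, so no value of s works.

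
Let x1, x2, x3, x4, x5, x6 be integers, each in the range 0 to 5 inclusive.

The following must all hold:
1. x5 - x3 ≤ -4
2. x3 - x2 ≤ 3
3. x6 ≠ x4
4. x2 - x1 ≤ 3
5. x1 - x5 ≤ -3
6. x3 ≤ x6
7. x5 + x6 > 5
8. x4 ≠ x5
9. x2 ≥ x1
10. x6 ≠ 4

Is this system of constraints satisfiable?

Unsatisfiable

Constraints 1, 2, 4, and 5 give x5 − x1 ≥ 3, x1 − x2 ≥ -3, x2 − x3 ≥ -3, x3 − x5 ≥ 4.
Adding all 4 inequalities: the left sides telescope to 0, and the right sides sum to 3 + (-3) + (-3) + 4 = 1. So 0 ≥ 1, which is false.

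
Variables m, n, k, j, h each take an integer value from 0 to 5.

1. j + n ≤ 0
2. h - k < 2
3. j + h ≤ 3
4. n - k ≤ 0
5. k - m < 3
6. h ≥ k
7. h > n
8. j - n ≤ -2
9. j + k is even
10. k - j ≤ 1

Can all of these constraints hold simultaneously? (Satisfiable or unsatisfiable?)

Unsatisfiable

Constraints 4, 8, and 10 give n − j ≥ 2, j − k ≥ -1, k − n ≥ 0.
Adding all 3 inequalities: the left sides telescope to 0, and the right sides sum to 2 + (-1) + 0 = 1. So 0 ≥ 1, which is false.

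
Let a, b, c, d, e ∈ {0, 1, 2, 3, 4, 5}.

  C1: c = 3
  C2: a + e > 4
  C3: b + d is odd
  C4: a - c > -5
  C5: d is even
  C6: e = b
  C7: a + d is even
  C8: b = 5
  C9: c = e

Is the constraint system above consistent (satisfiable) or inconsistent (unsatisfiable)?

Unsatisfiable

Constraint 1 fixes c = 3 and constraint 8 fixes b = 5. Constraints 6 and 9 give c = e = b, so c = b. But 3 ≠ 5 — contradiction.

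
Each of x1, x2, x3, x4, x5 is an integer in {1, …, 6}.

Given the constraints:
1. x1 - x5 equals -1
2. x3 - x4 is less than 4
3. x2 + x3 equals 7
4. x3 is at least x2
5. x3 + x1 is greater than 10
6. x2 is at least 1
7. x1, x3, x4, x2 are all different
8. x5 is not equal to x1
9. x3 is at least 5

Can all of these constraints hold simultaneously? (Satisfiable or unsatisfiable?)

Satisfiable

One satisfying assignment is x1 = 5, x2 = 1, x3 = 6, x4 = 3, x5 = 6.
For the less obvious constraints — constraint 1: x1 - x5 = -1; constraint 2: x3 - x4 = 3; constraint 3: x2 + x3 = 7 — and the others hold by inspection.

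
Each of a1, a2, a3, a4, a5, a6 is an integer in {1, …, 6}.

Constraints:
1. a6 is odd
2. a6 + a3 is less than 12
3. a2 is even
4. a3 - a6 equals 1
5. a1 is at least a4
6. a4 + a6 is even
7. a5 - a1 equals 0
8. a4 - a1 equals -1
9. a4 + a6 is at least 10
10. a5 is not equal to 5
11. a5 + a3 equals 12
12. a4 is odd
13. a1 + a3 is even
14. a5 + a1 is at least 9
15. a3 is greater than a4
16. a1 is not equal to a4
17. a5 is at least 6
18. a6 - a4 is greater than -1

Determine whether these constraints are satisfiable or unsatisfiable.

The assignment a1 = 6, a2 = 2, a3 = 6, a4 = 5, a5 = 6, a6 = 5 works:
  constraint 2 holds since a6 + a3 = 11.
  constraint 4 holds since a3 - a6 = 1.
  constraint 7 holds since a5 - a1 = 0.
The rest check out directly.

Satisfiable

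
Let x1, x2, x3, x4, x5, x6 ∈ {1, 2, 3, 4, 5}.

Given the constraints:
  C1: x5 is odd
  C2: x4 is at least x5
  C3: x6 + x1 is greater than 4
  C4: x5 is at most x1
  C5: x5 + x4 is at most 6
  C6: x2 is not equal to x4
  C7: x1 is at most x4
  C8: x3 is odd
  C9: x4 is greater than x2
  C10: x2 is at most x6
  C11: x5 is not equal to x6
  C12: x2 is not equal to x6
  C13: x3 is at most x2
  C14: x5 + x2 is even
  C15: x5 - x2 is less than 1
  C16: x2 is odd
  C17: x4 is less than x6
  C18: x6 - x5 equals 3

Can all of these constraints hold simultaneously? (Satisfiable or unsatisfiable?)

Try x1 = 1, x2 = 1, x3 = 1, x4 = 2, x5 = 1, x6 = 4.
Check constraint 3: x6 + x1 = 5; constraint 5: x5 + x4 = 3; constraint 15: x5 - x2 = 0. The remaining constraints are straightforward to verify.

Satisfiable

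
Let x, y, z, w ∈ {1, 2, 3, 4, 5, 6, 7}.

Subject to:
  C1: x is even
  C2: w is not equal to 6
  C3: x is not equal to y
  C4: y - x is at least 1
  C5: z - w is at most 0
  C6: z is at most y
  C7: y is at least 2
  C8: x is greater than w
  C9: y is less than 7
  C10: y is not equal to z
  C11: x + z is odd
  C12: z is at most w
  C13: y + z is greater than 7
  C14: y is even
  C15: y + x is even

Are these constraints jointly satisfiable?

Try x = 4, y = 6, z = 3, w = 3.
Check constraint 4: y - x = 2; constraint 5: z - w = 0; constraint 13: y + z = 9. The remaining constraints are straightforward to verify.

Satisfiable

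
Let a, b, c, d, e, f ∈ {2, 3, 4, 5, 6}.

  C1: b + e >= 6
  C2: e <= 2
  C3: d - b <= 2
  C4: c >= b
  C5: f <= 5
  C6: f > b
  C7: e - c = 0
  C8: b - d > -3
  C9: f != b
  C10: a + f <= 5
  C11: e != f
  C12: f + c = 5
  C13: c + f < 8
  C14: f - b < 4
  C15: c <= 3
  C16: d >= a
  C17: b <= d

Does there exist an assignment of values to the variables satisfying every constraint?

From constraints 4 and 15: b ≤ c ≤ 3. From constraint 2: e ≤ 2. Hence b + e ≤ 5. But constraint 1 requires b + e ≥ 6, and 6 > 5. Contradiction.

Unsatisfiable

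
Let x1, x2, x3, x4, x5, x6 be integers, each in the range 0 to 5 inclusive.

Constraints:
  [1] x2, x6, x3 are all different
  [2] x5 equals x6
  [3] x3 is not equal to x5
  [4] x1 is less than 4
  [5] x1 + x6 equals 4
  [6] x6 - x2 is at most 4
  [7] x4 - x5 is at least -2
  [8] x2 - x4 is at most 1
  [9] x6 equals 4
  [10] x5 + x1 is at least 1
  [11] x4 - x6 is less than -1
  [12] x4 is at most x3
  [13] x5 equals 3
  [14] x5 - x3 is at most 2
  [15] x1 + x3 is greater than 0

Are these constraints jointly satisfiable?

Constraint 13 fixes x5 = 3 and constraint 9 fixes x6 = 4, but constraint 2 requires x5 = x6. Since 3 ≠ 4, contradiction.

Unsatisfiable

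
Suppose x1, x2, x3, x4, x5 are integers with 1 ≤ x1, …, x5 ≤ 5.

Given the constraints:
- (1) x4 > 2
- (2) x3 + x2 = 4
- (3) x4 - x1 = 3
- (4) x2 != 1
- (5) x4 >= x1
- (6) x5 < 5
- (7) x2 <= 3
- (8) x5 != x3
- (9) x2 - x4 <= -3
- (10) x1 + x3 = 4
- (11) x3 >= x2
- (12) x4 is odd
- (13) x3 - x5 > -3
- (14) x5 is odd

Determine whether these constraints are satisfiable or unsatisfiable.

Satisfiable

Take x1 = 2, x2 = 2, x3 = 2, x4 = 5, x5 = 3. Then constraint 2: x3 + x2 = 4; constraint 3: x4 - x1 = 3, and every other listed constraint is also met.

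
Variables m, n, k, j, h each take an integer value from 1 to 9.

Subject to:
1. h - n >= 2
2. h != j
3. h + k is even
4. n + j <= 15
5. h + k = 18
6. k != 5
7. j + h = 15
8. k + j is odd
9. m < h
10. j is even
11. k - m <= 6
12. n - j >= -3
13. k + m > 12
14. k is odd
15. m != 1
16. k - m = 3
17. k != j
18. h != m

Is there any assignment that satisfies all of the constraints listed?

Satisfiable

Try m = 6, n = 6, k = 9, j = 6, h = 9.
Check constraint 1: h - n = 3; constraint 4: n + j = 12. The remaining constraints are straightforward to verify.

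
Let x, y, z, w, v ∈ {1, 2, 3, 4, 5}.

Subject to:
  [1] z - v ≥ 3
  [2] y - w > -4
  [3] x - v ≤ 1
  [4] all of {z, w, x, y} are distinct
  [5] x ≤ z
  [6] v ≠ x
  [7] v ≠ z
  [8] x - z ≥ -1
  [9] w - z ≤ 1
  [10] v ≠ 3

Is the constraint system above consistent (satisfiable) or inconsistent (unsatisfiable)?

Unsatisfiable

Constraints 1, 3, and 8 give x − z ≥ -1, z − v ≥ 3, v − x ≥ -1.
Adding all 3 inequalities: the left sides telescope to 0, and the right sides sum to (-1) + 3 + (-1) = 1. So 0 ≥ 1, which is false.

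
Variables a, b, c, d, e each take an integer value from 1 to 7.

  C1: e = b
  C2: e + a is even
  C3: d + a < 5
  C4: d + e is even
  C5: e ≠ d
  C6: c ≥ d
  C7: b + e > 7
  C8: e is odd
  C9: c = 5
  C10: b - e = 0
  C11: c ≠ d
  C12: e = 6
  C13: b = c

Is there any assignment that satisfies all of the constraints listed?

Constraint 12 fixes e = 6 and constraint 9 fixes c = 5. Constraints 1 and 13 give e = b = c, so e = c. But 6 ≠ 5 — contradiction.

Unsatisfiable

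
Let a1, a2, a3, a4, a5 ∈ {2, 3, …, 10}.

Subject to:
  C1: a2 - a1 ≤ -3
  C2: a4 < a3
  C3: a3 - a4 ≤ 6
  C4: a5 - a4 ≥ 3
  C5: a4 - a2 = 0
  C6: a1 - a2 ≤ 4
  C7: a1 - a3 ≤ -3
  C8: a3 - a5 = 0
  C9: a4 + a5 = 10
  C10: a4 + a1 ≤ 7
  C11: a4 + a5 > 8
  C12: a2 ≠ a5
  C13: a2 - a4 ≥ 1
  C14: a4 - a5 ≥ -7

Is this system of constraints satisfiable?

Unsatisfiable

Constraints 1, 3, 7, and 13 give a1 − a2 ≥ 3, a2 − a4 ≥ 1, a4 − a3 ≥ -6, a3 − a1 ≥ 3.
Adding all 4 inequalities: the left sides telescope to 0, and the right sides sum to 3 + 1 + (-6) + 3 = 1. So 0 ≥ 1, which is false.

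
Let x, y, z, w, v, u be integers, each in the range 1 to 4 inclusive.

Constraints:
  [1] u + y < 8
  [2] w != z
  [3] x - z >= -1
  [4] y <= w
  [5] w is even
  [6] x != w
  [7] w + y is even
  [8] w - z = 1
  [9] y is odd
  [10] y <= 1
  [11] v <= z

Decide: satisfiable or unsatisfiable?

Unsatisfiable

Constraint 5 makes w even and constraint 9 makes y odd, so w + y must be odd. Constraint 7 says w + y is even — contradiction.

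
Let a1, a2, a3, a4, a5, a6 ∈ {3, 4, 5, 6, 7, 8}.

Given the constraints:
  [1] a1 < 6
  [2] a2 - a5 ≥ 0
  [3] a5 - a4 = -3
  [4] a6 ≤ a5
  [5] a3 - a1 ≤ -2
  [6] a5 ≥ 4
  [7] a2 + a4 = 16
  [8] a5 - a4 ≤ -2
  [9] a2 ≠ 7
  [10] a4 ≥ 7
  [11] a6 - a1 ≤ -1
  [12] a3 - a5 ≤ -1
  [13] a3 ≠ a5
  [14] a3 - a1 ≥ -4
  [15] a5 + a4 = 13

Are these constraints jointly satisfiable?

One satisfying assignment is a1 = 5, a2 = 8, a3 = 3, a4 = 8, a5 = 5, a6 = 3.
For the less obvious constraints — constraint 2: a2 - a5 = 3; constraint 3: a5 - a4 = -3 — and the others hold by inspection.

Satisfiable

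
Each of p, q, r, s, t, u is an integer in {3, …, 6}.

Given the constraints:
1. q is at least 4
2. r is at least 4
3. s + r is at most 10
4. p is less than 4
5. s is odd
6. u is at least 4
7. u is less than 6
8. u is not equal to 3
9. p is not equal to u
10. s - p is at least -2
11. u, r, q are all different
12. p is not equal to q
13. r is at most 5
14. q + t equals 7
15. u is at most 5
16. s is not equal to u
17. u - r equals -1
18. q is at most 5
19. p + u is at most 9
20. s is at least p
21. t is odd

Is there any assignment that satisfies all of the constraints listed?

Constraints 1, 2, 6, 13, 15, and 18 confine each of u, r, q to the 2 values {4, 5}.
Constraint 11 requires all 3 of them to be distinct, but only 2 values are available — impossible by the pigeonhole principle.

Unsatisfiable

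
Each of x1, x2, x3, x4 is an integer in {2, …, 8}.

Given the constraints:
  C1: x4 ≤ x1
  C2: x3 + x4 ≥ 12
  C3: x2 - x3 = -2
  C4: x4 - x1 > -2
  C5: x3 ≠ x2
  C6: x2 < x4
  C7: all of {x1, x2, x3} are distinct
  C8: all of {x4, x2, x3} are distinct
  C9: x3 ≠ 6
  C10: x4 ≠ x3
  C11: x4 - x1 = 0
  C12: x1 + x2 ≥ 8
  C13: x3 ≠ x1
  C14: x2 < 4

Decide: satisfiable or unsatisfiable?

Satisfiable

Try x1 = 7, x2 = 3, x3 = 5, x4 = 7.
Check constraint 2: x3 + x4 = 12; constraint 3: x2 - x3 = -2. The remaining constraints are straightforward to verify.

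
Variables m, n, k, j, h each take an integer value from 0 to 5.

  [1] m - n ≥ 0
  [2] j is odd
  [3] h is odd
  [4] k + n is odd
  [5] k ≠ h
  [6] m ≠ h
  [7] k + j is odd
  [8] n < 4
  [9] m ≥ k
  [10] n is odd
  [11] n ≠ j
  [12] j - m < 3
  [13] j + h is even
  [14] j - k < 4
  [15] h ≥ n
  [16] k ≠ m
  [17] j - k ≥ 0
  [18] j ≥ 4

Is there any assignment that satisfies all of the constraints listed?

The assignment m = 3, n = 1, k = 2, j = 5, h = 1 works:
  constraint 1 holds since m - n = 2.
  constraint 12 holds since j - m = 2.
The rest check out directly.

Satisfiable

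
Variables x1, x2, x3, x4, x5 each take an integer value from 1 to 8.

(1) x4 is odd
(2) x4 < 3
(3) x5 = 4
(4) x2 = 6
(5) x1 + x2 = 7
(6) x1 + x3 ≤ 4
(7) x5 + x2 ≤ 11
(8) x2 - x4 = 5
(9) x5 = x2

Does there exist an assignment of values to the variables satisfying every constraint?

Unsatisfiable

Constraint 3 fixes x5 = 4 and constraint 4 fixes x2 = 6, but constraint 9 requires x5 = x2. Since 4 ≠ 6, contradiction.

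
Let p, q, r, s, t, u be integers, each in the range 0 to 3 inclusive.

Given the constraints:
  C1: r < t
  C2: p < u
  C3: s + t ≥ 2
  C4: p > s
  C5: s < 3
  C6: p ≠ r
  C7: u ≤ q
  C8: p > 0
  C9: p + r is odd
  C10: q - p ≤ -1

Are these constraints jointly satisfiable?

Unsatisfiable

Constraints 2, 7, and 10 give q < p, p < u, u ≤ q. Chaining: q < p < u ≤ q, which forces q < q — impossible.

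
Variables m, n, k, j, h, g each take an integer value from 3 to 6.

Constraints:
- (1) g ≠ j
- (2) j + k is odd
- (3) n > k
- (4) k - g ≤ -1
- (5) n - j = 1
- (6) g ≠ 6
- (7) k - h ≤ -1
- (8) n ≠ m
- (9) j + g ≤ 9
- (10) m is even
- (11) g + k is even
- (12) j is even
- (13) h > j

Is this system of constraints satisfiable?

Setting (m, n, k, j, h, g) = (4, 5, 3, 4, 5, 5) satisfies everything: constraint 4: k - g = -2; constraint 5: n - j = 1, and the others follow.

Satisfiable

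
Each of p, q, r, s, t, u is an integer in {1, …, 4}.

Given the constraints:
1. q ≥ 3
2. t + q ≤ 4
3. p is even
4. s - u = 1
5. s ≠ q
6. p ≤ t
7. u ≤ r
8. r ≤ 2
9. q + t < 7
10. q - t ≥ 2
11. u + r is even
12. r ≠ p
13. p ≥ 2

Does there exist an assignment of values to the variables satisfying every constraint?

From constraints 6 and 13: t ≥ p ≥ 2. From constraint 1: q ≥ 3. Hence t + q ≥ 5. But constraint 2 requires t + q ≤ 4, and 4 < 5. Contradiction.

Unsatisfiable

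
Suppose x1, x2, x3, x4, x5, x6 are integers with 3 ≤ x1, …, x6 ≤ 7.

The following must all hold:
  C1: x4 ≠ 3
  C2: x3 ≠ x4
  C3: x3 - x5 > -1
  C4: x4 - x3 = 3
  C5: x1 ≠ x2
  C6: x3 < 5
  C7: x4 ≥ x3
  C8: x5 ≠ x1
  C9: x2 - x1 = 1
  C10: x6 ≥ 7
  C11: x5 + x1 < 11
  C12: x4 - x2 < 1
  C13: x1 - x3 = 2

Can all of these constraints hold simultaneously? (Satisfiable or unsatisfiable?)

Try x1 = 6, x2 = 7, x3 = 4, x4 = 7, x5 = 4, x6 = 7.
Check constraint 3: x3 - x5 = 0; constraint 4: x4 - x3 = 3; constraint 9: x2 - x1 = 1. The remaining constraints are straightforward to verify.

Satisfiable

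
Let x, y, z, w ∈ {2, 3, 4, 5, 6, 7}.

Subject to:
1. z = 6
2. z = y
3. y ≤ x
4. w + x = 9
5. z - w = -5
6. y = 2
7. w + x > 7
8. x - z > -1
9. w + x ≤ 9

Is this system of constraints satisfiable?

Constraint 1 fixes z = 6 and constraint 6 fixes y = 2, but constraint 2 requires z = y. Since 6 ≠ 2, contradiction.

Unsatisfiable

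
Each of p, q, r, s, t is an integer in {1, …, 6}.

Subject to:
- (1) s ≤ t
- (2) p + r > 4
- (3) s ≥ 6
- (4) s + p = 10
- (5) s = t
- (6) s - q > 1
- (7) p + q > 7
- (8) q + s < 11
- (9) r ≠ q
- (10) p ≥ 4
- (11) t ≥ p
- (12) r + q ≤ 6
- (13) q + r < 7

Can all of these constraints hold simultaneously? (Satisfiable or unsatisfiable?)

Setting (p, q, r, s, t) = (4, 4, 1, 6, 6) satisfies everything: constraint 2: p + r = 5; constraint 4: s + p = 10; constraint 6: s - q = 2, and the others follow.

Satisfiable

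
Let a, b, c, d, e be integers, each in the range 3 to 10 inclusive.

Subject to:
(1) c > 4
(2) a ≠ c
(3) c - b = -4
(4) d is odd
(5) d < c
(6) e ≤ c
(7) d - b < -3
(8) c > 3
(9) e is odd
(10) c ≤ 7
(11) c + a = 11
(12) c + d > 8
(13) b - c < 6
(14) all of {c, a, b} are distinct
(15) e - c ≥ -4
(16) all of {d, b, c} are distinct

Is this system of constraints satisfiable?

Satisfiable

Try a = 5, b = 10, c = 6, d = 5, e = 3.
Check constraint 3: c - b = -4; constraint 7: d - b = -5; constraint 11: c + a = 11. The remaining constraints are straightforward to verify.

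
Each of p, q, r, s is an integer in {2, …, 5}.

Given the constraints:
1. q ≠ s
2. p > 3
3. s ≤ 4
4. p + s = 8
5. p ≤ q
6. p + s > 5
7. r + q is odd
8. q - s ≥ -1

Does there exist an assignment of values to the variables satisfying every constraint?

Setting (p, q, r, s) = (5, 5, 2, 3) satisfies everything: constraint 4: p + s = 8; constraint 6: p + s = 8, and the others follow.

Satisfiable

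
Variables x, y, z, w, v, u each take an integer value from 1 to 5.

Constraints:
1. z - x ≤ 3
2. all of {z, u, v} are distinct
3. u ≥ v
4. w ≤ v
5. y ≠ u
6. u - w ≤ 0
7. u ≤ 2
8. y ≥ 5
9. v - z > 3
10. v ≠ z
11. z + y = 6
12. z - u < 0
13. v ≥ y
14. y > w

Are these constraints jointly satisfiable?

From constraints 8 and 13: v ≥ y and y ≥ 5, so v ≥ 5. From constraints 3 and 7: v ≤ u and u ≤ 2, so v ≤ 2. But 2 < 5, so no value of v works.

Unsatisfiable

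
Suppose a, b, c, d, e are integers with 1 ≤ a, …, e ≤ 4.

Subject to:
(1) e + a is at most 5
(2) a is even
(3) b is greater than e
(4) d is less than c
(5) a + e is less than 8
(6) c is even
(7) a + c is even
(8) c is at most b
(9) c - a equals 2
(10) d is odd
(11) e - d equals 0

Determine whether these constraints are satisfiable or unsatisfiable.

Satisfiable

Try a = 2, b = 4, c = 4, d = 3, e = 3.
Check constraint 1: e + a = 5; constraint 5: a + e = 5; constraint 9: c - a = 2. The remaining constraints are straightforward to verify.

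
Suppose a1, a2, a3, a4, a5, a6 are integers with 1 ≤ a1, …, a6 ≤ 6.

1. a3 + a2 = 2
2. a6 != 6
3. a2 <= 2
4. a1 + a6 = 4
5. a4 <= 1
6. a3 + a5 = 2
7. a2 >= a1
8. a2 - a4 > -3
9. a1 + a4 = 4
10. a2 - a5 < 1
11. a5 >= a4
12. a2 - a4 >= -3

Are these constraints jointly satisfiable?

Unsatisfiable

From constraints 3 and 7: a1 ≤ a2 ≤ 2. From constraint 5: a4 ≤ 1. Hence a1 + a4 ≤ 3. But constraint 9 requires a1 + a4 = 4, and 4 > 3. Contradiction.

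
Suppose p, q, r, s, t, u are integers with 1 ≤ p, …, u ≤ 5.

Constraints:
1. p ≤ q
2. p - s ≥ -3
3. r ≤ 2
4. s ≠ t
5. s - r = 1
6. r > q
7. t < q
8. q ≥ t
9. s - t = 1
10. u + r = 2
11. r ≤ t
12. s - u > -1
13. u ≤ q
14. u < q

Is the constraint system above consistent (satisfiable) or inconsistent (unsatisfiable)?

Unsatisfiable

Constraints 6, 7, and 11 give q < r, r ≤ t, t < q. Chaining: q < r ≤ t < q, which forces q < q — impossible.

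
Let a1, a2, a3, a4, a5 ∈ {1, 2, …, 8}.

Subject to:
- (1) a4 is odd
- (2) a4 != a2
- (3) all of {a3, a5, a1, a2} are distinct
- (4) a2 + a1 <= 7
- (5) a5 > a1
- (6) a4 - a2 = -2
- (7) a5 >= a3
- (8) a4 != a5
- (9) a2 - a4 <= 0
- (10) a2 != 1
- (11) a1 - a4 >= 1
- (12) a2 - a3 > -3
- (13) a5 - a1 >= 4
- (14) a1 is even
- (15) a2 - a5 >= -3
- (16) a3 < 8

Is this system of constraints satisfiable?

Unsatisfiable

Constraints 9, 11, 13, and 15 give a1 − a4 ≥ 1, a4 − a2 ≥ 0, a2 − a5 ≥ -3, a5 − a1 ≥ 4.
Adding all 4 inequalities: the left sides telescope to 0, and the right sides sum to 1 + 0 + (-3) + 4 = 2. So 0 ≥ 2, which is false.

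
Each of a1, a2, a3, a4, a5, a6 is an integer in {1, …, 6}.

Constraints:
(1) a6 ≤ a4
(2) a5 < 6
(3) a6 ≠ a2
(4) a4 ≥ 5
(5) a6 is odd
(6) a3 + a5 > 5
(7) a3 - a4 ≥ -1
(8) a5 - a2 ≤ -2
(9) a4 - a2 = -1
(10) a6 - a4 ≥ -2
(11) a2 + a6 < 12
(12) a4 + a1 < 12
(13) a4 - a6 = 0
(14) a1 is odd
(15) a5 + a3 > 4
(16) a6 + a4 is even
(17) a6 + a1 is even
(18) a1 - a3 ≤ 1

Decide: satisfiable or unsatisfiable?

Satisfiable

Take a1 = 5, a2 = 6, a3 = 5, a4 = 5, a5 = 1, a6 = 5. Then constraint 6: a3 + a5 = 6; constraint 7: a3 - a4 = 0; constraint 8: a5 - a2 = -5, and every other listed constraint is also met.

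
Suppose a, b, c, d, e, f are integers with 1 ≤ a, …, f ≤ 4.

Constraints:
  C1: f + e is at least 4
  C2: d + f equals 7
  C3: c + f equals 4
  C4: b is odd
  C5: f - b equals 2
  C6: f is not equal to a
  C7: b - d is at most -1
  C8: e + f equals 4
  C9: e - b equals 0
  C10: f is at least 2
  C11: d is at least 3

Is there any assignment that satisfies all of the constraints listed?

Satisfiable

One satisfying assignment is a = 2, b = 1, c = 1, d = 4, e = 1, f = 3.
For the less obvious constraints — constraint 1: f + e = 4; constraint 2: d + f = 7 — and the others hold by inspection.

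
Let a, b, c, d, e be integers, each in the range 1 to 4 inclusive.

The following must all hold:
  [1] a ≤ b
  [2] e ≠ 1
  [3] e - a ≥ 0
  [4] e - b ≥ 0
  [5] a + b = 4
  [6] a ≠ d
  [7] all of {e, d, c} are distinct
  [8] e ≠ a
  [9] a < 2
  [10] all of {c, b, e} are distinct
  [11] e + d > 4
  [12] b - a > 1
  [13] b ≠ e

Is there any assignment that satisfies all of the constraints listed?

Satisfiable

Setting (a, b, c, d, e) = (1, 3, 1, 2, 4) satisfies everything: constraint 3: e - a = 3; constraint 4: e - b = 1, and the others follow.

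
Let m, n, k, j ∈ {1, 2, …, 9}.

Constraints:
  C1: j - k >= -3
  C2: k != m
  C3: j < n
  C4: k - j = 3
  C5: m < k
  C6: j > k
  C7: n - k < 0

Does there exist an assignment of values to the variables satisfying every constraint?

Constraints 3, 6, and 7 give k < j, j < n, n < k. Chaining: k < j < n < k, which forces k < k — impossible.

Unsatisfiable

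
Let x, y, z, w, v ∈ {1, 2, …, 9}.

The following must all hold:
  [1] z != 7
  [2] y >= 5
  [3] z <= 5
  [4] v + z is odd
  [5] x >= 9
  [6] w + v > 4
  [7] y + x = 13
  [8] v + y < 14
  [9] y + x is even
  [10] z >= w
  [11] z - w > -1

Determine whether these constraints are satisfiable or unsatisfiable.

From constraint 2: y ≥ 5. From constraint 5: x ≥ 9. Hence y + x ≥ 14. But constraint 7 requires y + x = 13, and 13 < 14. Contradiction.

Unsatisfiable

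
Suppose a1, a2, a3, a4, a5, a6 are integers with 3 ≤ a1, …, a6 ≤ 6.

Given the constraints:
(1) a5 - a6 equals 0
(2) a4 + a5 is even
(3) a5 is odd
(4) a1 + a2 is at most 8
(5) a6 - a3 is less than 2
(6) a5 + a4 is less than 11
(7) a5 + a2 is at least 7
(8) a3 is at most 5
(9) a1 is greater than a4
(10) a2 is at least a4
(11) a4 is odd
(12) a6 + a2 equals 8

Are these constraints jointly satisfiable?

Satisfiable

Take a1 = 5, a2 = 3, a3 = 5, a4 = 3, a5 = 5, a6 = 5. Then constraint 1: a5 - a6 = 0; constraint 4: a1 + a2 = 8; constraint 5: a6 - a3 = 0, and every other listed constraint is also met.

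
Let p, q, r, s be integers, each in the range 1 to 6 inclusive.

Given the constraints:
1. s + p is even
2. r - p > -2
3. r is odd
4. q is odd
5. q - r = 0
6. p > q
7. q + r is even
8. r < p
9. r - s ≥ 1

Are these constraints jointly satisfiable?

Satisfiable

One satisfying assignment is p = 6, q = 5, r = 5, s = 4.
For the less obvious constraints — constraint 2: r - p = -1; constraint 5: q - r = 0; constraint 9: r - s = 1 — and the others hold by inspection.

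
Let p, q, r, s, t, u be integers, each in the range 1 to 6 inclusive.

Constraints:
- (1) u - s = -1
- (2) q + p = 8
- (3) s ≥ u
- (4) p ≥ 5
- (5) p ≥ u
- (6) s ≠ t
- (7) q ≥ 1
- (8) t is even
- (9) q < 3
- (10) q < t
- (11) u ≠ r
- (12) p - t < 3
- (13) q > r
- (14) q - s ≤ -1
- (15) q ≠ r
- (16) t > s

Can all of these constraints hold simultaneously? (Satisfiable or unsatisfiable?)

Satisfiable

Try p = 6, q = 2, r = 1, s = 4, t = 6, u = 3.
Check constraint 1: u - s = -1; constraint 2: q + p = 8. The remaining constraints are straightforward to verify.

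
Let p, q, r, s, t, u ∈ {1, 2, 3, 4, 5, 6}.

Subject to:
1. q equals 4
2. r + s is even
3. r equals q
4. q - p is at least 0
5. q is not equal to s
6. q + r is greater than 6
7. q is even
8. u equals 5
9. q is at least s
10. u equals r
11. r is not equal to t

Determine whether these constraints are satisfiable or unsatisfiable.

Constraint 8 fixes u = 5 and constraint 1 fixes q = 4. Constraints 3 and 10 give u = r = q, so u = q. But 5 ≠ 4 — contradiction.

Unsatisfiable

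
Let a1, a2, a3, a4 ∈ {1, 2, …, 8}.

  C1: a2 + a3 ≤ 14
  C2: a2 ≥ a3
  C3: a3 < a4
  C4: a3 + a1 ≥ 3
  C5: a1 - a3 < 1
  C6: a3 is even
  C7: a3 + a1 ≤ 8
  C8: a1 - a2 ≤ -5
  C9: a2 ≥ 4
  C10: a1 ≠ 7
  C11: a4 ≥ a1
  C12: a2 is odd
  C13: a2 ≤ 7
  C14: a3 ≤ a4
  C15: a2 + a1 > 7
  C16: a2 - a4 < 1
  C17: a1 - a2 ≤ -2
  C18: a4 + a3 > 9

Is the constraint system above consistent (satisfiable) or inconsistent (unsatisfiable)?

Try a1 = 2, a2 = 7, a3 = 4, a4 = 7.
Check constraint 1: a2 + a3 = 11; constraint 4: a3 + a1 = 6; constraint 5: a1 - a3 = -2. The remaining constraints are straightforward to verify.

Satisfiable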